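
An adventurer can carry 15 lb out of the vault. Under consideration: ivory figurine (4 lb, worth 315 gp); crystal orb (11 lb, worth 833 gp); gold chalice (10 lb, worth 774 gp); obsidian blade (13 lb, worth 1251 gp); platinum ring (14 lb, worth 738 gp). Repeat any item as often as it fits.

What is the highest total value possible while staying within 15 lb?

1251

Taking obsidian blade: 13 lb used, 1251 in value.
Every other selection either busts 15 lb or fails to beat 1251.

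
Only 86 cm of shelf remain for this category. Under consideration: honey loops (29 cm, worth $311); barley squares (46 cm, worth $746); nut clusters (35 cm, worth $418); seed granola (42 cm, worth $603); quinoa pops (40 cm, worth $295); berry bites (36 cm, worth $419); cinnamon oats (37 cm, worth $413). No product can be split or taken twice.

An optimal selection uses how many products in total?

The maximum weekly sales within 86 cm is 1165.
One optimal bundle: barley squares + berry bites (82 cm).
All optima have 2 products.

2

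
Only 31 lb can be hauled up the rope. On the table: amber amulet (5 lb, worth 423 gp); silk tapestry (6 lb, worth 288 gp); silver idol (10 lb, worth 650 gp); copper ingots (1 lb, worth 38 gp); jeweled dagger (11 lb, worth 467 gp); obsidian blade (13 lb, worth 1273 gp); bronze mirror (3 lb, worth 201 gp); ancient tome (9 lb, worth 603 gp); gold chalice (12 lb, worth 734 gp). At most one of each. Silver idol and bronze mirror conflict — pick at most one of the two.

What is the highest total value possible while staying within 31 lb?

2538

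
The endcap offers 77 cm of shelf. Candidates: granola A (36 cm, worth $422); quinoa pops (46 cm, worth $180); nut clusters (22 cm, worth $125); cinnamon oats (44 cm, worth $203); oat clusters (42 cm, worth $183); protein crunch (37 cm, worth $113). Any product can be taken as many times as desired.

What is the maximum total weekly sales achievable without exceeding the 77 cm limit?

Best packing: 2×granola A — 72 cm, 844 total.
The spare 5 cm is too small for any remaining product, and no exchange beats 844.

844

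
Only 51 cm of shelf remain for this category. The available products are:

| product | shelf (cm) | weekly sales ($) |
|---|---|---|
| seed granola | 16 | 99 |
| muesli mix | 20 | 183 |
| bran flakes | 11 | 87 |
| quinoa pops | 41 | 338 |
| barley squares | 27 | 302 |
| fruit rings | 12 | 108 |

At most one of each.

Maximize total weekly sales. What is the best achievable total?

497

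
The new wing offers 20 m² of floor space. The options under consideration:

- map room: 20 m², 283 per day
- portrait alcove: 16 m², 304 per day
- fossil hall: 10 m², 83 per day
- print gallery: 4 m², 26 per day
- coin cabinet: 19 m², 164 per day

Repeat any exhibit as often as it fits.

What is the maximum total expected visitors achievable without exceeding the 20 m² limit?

Taking portrait alcove + print gallery: 20 m² used, 330 in expected visitors.
That's the maximum — no swap from here does better than 330.

330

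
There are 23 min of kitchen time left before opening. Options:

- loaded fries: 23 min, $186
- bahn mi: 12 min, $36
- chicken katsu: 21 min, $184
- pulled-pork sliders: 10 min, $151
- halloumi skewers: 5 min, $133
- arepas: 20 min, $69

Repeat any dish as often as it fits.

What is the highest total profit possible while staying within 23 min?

By profit per min: halloumi skewers 26.60, pulled-pork sliders 15.10, chicken katsu 8.76, loaded fries 8.09 lead.
The ratio ordering already packs tightly: 4×halloumi skewers, 20 min, 532.
That's the maximum — no swap from here does better than 532.

532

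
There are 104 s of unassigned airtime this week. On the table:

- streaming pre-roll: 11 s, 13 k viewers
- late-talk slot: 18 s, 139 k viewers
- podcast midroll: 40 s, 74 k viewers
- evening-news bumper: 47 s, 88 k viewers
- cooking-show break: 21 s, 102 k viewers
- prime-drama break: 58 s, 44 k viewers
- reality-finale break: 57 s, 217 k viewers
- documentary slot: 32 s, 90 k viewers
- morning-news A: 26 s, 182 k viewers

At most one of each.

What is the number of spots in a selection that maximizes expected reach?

The maximum expected reach within 104 s is 538.
For example late-talk slot + reality-finale break + morning-news A achieves it, using 101 s.
Every optimal selection uses 3 spots.

3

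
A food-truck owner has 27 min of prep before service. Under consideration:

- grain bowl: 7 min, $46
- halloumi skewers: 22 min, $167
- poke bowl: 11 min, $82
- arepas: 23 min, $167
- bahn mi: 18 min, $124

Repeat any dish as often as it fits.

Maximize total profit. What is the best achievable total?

174

Taking the top-ratio dishes first gives halloumi skewers for 167 (22 min).
Replace halloumi skewers with 2×grain bowl + poke bowl: the trade gains 7 net, giving 174 at 25 min.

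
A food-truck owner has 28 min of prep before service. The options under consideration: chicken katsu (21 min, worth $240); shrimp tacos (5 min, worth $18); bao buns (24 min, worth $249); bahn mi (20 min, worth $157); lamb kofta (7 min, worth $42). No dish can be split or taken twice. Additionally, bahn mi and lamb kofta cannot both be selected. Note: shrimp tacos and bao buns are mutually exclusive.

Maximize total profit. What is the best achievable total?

282

Chicken katsu + lamb kofta uses 28 of the 28 min and totals 282.
No other feasible combination exceeds 282.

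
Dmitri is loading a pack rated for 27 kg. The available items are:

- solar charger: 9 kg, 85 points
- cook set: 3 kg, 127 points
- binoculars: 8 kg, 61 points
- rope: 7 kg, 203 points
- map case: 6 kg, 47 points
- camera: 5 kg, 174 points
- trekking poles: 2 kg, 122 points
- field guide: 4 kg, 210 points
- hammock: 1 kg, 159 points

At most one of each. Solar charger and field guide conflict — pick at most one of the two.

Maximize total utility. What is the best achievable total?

Density check — hammock 159.00, trekking poles 61.00, field guide 52.50, cook set 42.33 are the best per kg.
Cook set + rope + camera + trekking poles + field guide + hammock uses 22 of the 27 kg and totals 995.

995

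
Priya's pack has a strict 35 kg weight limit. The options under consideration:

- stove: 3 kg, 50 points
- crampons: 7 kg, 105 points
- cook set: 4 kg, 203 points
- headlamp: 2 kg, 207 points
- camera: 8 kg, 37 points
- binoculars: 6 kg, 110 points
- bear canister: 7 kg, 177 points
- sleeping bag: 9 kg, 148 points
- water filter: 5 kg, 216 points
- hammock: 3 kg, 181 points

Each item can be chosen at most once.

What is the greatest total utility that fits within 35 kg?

1199

Ranking by ratio (utility/kg): headlamp 103.50, hammock 60.33, cook set 50.75.
Taking the top-ratio items first gives stove + cook set + headlamp + binoculars + bear canister + water filter + hammock for 1144 (30 kg).
Replace stove with crampons: the trade gains 55 net, giving 1199 at 34 kg.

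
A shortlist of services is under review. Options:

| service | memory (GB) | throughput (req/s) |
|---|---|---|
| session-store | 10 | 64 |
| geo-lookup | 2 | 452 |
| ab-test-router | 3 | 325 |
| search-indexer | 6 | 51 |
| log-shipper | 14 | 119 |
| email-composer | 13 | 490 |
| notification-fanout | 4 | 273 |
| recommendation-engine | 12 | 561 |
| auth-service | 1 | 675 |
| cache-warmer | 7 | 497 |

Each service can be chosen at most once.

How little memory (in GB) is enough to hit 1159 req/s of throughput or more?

Minimise GB subject to total throughput ≥ 1159.
geo-lookup + ab-test-router + auth-service reaches 1452 using 6 GB.
Below 6 GB the best achievable stays under 1159.

6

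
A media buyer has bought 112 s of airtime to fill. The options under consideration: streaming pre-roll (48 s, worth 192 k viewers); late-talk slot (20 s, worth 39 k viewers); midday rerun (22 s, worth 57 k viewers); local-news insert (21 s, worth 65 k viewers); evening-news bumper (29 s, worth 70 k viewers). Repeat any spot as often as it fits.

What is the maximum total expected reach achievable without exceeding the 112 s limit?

387

Ranking by ratio (expected reach/s): streaming pre-roll 4.00, local-news insert 3.10, midday rerun 2.59.
Taking the top-ratio spots first gives 2×streaming pre-roll for 384 (96 s).
Replace streaming pre-roll with 3×local-news insert: the trade gains 3 net, giving 387 at 111 s.
The spare 1 s is too small for any remaining spot, and no exchange beats 387.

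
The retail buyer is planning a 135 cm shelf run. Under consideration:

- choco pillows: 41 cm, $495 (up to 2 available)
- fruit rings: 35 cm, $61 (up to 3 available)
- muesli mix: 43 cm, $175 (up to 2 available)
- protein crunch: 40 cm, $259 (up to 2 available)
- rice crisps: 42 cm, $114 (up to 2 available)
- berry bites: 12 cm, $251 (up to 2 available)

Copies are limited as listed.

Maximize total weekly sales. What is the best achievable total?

1500

Density check — berry bites 20.92, choco pillows 12.07, protein crunch 6.47 are the best per cm.
A density-first pass picks 2×choco pillows + 2×berry bites — 1492 at 106 cm.
Replace berry bites with protein crunch: the trade gains 8 net, giving 1500 at 134 cm.
That's the maximum — no swap from here does better than 1500.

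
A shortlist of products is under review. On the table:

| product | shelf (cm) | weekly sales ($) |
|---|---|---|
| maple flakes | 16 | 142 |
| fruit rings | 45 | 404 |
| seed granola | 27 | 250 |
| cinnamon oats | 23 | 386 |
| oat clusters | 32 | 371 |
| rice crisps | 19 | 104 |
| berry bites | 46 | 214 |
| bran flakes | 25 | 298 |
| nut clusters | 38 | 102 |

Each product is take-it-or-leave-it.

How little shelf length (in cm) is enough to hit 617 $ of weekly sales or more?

48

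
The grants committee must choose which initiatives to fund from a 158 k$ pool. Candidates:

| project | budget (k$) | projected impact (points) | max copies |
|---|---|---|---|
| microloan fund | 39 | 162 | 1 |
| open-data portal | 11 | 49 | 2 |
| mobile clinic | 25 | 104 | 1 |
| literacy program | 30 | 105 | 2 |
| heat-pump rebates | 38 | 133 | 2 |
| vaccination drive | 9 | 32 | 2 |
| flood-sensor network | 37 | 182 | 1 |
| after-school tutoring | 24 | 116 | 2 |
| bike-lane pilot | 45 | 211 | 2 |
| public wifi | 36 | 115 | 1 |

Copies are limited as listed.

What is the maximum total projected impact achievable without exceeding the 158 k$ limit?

Filling by ratio: 2×open-data portal + flood-sensor network + 2×after-school tutoring + bike-lane pilot for 723, with 6 k$ left unused.
The 48 k$ tied up in open-data portal and flood-sensor network is better spent on vaccination drive + bike-lane pilot — total rises to 735 (158 k$).
That's the maximum — no swap from here does better than 735.

735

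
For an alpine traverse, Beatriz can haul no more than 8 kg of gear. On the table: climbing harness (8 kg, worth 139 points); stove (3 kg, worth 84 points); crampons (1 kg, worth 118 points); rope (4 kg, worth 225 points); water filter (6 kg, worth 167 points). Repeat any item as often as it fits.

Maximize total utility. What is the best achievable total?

944

By utility per kg: crampons 118.00, rope 56.25, stove 28.00 lead.
Best packing: 8×crampons — 8 kg, 944 total.
No other feasible combination exceeds 944.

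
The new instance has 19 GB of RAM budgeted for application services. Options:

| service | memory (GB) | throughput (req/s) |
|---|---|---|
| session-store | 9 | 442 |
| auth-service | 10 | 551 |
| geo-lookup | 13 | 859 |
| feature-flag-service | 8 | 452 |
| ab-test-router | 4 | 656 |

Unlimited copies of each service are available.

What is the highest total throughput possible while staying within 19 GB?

2624

Density check — ab-test-router 164.00, geo-lookup 66.08, feature-flag-service 56.50, auth-service 55.10 are the best per GB.
The ratio ordering already packs tightly: 4×ab-test-router, 16 GB, 2624.
No other feasible combination exceeds 2624.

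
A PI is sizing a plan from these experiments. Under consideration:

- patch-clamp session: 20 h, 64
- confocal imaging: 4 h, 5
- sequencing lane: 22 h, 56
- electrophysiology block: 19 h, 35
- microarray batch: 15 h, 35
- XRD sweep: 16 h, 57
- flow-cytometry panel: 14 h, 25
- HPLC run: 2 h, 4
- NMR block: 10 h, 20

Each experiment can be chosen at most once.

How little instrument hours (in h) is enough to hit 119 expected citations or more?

Need the lightest bundle worth ≥ 119.
patch-clamp session + XRD sweep reaches 121 using 36 h.
Any bundle with less than 36 h falls short of 119.

36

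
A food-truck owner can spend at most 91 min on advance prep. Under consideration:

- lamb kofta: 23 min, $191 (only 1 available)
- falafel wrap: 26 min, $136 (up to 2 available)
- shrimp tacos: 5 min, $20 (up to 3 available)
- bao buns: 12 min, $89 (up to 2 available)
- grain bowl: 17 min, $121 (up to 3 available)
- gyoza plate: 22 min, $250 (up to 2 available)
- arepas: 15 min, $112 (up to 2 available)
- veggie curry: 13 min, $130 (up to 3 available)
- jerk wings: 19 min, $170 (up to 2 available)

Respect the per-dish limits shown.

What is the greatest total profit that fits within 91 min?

930

Ranking by ratio (profit/min): gyoza plate 11.36, veggie curry 10.00, jerk wings 8.95, lamb kofta 8.30.
Taking the top-ratio dishes first gives shrimp tacos + 2×gyoza plate + 3×veggie curry for 910 (88 min).
Dropping shrimp tacos and veggie curry frees 18 min; slotting in jerk wings (19 min) lifts the total to 930 at 89 min.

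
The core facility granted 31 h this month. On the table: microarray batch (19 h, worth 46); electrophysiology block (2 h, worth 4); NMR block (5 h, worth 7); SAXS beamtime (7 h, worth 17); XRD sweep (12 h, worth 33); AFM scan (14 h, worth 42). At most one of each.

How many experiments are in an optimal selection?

The maximum expected citations within 31 h is 82.
NMR block + XRD sweep + AFM scan hits 82 at 31 h.
Any selection reaching 82 contains exactly 3 experiments.

3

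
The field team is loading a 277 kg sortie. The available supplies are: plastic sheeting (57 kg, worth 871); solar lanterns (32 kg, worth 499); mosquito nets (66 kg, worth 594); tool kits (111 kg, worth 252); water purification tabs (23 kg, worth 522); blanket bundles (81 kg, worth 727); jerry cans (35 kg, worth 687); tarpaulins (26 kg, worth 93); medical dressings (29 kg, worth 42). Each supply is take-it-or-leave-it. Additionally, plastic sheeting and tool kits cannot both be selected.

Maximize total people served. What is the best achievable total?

3401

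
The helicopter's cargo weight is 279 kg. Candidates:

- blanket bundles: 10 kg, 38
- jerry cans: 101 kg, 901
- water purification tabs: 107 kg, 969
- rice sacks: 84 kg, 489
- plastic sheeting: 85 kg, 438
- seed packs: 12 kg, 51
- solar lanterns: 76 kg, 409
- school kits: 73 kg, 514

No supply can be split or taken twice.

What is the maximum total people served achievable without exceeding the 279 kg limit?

Greedy by ratio would take blanket bundles + jerry cans + water purification tabs + seed packs: 230 kg used, total 1959.
The 111 kg tied up in blanket bundles and jerry cans is better spent on rice sacks + school kits — total rises to 2023 (276 kg).
An exhaustive check of the 256 subsets confirms 2023.

2023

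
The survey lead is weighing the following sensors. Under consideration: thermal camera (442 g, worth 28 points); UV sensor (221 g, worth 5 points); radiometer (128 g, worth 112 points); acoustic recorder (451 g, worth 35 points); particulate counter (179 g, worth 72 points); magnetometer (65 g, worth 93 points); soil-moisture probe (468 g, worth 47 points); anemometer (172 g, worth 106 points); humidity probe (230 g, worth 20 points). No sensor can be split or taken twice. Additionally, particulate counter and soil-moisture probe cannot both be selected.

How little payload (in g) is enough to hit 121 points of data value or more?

Need the lightest bundle worth ≥ 121.
Taking radiometer + magnetometer gives 205 (≥ 121) for 193 g.
Any bundle with less than 193 g falls short of 121.

193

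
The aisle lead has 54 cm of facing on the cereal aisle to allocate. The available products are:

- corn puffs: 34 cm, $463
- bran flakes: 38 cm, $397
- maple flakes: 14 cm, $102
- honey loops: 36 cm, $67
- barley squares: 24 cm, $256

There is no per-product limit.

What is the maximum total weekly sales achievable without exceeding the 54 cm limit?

565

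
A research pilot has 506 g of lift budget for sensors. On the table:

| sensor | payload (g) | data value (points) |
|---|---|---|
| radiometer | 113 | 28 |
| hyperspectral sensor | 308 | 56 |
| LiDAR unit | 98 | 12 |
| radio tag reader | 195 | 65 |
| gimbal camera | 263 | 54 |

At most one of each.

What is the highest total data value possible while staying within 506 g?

Density check — radio tag reader 0.33, radiometer 0.25, gimbal camera 0.21, hyperspectral sensor 0.18 are the best per g.
Taking the top-ratio sensors first gives radiometer + LiDAR unit + radio tag reader for 105 (406 g).
The 211 g tied up in radiometer and LiDAR unit is better spent on hyperspectral sensor — total rises to 121 (503 g).
The closest alternative, radio tag reader + gimbal camera, reaches only 119.

121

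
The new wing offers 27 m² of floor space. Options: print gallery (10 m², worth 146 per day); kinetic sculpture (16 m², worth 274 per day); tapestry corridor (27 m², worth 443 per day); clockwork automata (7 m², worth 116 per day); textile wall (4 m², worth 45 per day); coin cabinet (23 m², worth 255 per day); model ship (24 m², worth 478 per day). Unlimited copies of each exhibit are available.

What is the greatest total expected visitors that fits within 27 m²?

By expected visitors per m²: model ship 19.92, kinetic sculpture 17.12, clockwork automata 16.57 lead.
Model ship uses 24 of the 27 m² and totals 478.

478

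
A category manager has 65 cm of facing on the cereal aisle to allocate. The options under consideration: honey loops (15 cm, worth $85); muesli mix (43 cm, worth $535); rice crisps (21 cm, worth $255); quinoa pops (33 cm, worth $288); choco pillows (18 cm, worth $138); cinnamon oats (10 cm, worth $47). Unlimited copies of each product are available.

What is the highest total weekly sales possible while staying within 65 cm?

Density check — muesli mix 12.44, rice crisps 12.14, quinoa pops 8.73, choco pillows 7.67 are the best per cm.
Best packing: muesli mix + rice crisps — 64 cm, 790 total.

790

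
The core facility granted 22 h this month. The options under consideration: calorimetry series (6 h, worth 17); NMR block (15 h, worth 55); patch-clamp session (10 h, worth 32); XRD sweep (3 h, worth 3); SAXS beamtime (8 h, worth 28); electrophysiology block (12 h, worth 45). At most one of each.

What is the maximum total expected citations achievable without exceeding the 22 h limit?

77

Ranking by ratio (expected citations/h): electrophysiology block 3.75, NMR block 3.67, SAXS beamtime 3.50, patch-clamp session 3.20.
Filling by ratio: SAXS beamtime + electrophysiology block for 73, with 2 h left unused.
The 8 h tied up in SAXS beamtime is better spent on patch-clamp session — total rises to 77 (22 h).
Every other selection either busts 22 h or fails to beat 77.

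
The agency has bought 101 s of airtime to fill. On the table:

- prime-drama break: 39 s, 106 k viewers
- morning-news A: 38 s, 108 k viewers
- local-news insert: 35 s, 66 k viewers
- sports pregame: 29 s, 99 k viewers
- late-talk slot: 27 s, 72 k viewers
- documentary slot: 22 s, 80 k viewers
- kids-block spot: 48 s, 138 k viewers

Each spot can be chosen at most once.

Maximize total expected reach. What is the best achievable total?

317

Density check — documentary slot 3.64, sports pregame 3.41, kids-block spot 2.88 are the best per s.
The ratio ordering already packs tightly: sports pregame + documentary slot + kids-block spot, 99 s, 317.
Runner-up prime-drama break + morning-news A + documentary slot tops out at 294.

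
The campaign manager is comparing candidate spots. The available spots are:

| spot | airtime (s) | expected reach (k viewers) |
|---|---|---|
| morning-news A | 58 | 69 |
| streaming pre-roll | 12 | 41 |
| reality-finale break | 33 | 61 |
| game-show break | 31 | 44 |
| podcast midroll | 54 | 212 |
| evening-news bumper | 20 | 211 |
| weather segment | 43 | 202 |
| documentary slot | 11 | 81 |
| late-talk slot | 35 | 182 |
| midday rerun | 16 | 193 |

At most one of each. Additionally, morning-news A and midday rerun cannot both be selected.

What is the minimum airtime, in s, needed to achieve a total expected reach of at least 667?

82

Minimise s subject to total expected reach ≥ 667.
evening-news bumper + documentary slot + late-talk slot + midday rerun reaches 667 using 82 s.
Any bundle with less than 82 s falls short of 667.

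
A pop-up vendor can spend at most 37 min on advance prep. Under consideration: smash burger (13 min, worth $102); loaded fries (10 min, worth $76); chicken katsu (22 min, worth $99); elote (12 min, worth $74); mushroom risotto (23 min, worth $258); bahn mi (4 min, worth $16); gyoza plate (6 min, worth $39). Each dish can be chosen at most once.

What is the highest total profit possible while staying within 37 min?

360

Smash burger + mushroom risotto uses 36 of the 37 min and totals 360.
Runner-up loaded fries + mushroom risotto + bahn mi tops out at 350.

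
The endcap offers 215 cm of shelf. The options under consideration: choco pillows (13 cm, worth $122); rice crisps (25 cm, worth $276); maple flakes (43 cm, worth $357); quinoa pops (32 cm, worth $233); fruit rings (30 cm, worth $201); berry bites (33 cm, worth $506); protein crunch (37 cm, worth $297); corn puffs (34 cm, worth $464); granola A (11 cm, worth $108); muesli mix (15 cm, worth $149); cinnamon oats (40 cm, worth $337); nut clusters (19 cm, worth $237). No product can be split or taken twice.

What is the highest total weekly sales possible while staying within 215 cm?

2374

By weekly sales per cm: berry bites 15.33, corn puffs 13.65, nut clusters 12.47, rice crisps 11.04 lead.
Taking the top-ratio products first gives choco pillows + rice crisps + berry bites + corn puffs + granola A + muesli mix + cinnamon oats + nut clusters for 2199 (190 cm).
Replace choco pillows with protein crunch: the trade gains 175 net, giving 2374 at 214 cm.
Runner-up choco pillows + rice crisps + maple flakes + berry bites + protein crunch + corn puffs + granola A + nut clusters tops out at 2367.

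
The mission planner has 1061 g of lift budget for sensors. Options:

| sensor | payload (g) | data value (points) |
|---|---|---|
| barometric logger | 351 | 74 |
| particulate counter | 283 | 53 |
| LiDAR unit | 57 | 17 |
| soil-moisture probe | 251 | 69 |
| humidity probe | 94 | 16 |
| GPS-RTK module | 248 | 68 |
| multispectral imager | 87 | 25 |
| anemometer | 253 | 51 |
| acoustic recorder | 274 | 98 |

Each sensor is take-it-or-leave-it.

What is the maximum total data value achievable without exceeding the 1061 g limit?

293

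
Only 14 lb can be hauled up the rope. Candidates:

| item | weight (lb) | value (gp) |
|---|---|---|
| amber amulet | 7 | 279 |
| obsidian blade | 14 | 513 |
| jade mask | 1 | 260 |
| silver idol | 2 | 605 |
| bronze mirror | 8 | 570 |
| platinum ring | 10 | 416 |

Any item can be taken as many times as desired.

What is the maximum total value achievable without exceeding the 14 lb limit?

4235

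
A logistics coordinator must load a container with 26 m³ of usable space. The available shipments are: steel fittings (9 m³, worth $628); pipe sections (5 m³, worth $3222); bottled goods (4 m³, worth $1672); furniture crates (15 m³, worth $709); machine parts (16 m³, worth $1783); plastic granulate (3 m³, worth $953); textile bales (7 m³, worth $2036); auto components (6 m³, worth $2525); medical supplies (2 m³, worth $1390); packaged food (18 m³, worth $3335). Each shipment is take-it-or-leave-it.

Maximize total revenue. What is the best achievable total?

10845

Density check — medical supplies 695.00, pipe sections 644.40, auto components 420.83, bottled goods 418.00 are the best per m³.
Taking the top-ratio shipments first gives pipe sections + bottled goods + plastic granulate + auto components + medical supplies for 9762 (20 m³).
The 3 m³ tied up in plastic granulate is better spent on textile bales — total rises to 10845 (24 m³).
The spare 2 m³ is too small for any remaining shipment, and no exchange beats 10845.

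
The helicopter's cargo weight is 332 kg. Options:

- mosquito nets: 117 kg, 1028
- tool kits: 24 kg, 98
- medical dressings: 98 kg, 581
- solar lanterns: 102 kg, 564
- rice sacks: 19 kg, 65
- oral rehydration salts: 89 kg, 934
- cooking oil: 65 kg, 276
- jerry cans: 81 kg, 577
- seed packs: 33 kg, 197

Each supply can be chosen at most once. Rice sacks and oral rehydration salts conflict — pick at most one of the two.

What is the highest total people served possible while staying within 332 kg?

2736

Density check — oral rehydration salts 10.49, mosquito nets 8.79, jerry cans 7.12, seed packs 5.97 are the best per kg.
Best packing: mosquito nets + oral rehydration salts + jerry cans + seed packs — 320 kg, 2736 total.
The closest alternative, mosquito nets + tool kits + medical dressings + oral rehydration salts, reaches only 2641.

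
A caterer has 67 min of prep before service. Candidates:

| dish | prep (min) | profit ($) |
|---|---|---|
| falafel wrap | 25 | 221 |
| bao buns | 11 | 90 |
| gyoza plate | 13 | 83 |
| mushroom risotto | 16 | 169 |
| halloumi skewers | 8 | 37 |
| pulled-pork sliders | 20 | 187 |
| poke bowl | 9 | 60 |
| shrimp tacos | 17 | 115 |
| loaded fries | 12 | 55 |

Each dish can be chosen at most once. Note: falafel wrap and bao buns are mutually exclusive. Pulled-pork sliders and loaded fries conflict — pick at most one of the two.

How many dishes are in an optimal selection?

Best achievable profit is 577.
falafel wrap + mushroom risotto + pulled-pork sliders hits 577 at 61 min.
All optima have 3 dishes.

3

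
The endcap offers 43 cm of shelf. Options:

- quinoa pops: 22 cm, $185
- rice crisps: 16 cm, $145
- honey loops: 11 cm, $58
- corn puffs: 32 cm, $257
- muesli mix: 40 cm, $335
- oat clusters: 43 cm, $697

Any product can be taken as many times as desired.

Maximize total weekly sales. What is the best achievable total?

Ranking by ratio (weekly sales/cm): oat clusters 16.21, rice crisps 9.06, quinoa pops 8.41.
Oat clusters uses 43 of the 43 cm and totals 697.
Nothing else within 43 cm beats 697.

697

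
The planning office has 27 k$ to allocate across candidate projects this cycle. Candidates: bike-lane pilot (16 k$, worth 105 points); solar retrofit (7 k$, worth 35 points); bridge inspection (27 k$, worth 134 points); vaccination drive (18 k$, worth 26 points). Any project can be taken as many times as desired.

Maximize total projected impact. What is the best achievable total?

140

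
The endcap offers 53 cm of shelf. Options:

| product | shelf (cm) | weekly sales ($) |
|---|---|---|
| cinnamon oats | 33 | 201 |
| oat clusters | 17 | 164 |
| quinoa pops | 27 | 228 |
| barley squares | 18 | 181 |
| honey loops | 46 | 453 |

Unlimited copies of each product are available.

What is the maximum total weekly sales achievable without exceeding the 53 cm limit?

Best packing: oat clusters + 2×barley squares — 53 cm, 526 total.
That's the maximum — no swap from here does better than 526.

526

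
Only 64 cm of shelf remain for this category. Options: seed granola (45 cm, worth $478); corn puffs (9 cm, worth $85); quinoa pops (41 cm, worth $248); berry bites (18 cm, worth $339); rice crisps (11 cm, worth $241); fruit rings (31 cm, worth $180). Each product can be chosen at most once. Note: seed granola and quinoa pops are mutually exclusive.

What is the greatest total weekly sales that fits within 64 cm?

The ratio heuristic lands on corn puffs + berry bites + rice crisps (665) but leaves 26 cm idle.
Dropping corn puffs and rice crisps frees 20 cm; slotting in seed granola (45 cm) lifts the total to 817 at 63 cm.
Next best is berry bites + rice crisps + fruit rings at 760 (60 cm) — short by 57.

817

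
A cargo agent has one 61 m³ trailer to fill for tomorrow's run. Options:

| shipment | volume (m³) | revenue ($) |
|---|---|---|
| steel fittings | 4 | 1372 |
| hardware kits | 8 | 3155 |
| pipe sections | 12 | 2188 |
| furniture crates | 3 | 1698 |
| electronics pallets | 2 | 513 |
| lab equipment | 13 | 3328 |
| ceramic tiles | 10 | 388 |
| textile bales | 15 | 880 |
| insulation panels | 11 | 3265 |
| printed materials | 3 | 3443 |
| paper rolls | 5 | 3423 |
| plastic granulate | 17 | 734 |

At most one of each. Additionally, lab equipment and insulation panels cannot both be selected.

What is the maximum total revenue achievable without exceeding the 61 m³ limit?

Taking steel fittings + hardware kits + pipe sections + furniture crates + electronics pallets + lab equipment + ceramic tiles + printed materials + paper rolls: 60 m³ used, 19508 in revenue.
That's the maximum — no feasible swap from here does better than 19508.

19508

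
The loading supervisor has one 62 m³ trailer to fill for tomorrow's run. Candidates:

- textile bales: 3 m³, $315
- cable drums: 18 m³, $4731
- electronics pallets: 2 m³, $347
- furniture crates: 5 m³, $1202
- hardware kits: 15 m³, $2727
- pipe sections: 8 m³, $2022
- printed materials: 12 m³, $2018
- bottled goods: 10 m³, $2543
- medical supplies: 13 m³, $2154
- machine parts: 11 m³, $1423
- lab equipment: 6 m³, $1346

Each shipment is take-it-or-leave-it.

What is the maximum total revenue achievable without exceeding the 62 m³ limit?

14571

Taking cable drums + furniture crates + hardware kits + pipe sections + bottled goods + lab equipment: 62 m³ used, 14571 in revenue.
Every other selection either busts 62 m³ or fails to beat 14571.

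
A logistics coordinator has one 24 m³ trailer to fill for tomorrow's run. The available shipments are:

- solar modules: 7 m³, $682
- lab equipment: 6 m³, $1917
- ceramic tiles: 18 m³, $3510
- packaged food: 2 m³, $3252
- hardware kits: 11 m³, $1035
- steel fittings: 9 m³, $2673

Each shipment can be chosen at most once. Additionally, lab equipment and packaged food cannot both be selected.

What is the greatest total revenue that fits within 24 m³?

6960

Best packing: packaged food + hardware kits + steel fittings — 22 m³, 6960 total.
Every other selection either busts 24 m³ or breaks a pairing rule or fails to beat 6960.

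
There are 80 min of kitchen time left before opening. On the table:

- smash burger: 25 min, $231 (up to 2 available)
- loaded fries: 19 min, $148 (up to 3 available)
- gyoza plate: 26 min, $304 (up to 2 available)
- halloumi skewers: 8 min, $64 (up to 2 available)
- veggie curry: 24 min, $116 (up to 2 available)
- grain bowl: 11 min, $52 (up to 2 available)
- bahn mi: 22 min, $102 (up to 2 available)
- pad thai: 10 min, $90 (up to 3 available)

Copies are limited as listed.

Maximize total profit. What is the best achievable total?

Filling by ratio: smash burger + 2×gyoza plate for 839, with 3 min left unused.
The 25 min tied up in smash burger is better spent on halloumi skewers + 2×pad thai — total rises to 852 (80 min).

852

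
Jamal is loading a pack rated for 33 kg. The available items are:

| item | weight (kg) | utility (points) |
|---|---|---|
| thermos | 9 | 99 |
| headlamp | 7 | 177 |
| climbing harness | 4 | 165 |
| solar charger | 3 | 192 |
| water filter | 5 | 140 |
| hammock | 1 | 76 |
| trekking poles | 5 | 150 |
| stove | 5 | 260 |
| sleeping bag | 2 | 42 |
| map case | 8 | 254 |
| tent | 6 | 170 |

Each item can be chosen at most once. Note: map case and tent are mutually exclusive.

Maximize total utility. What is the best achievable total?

1279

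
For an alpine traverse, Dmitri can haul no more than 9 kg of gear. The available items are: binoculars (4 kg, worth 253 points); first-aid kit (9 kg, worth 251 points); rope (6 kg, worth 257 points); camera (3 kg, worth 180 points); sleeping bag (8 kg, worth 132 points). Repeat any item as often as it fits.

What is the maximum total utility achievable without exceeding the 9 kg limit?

540

Ranking by ratio (utility/kg): binoculars 63.25, camera 60.00, rope 42.83, first-aid kit 27.89.
A density-first pass picks 2×binoculars — 506 at 8 kg.
The 8 kg tied up in 2×binoculars is better spent on 3×camera — total rises to 540 (9 kg).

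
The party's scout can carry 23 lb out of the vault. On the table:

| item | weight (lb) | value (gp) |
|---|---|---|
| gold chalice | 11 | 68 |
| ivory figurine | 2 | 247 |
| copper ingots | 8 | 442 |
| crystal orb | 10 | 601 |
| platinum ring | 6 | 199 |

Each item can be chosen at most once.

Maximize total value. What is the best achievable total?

1290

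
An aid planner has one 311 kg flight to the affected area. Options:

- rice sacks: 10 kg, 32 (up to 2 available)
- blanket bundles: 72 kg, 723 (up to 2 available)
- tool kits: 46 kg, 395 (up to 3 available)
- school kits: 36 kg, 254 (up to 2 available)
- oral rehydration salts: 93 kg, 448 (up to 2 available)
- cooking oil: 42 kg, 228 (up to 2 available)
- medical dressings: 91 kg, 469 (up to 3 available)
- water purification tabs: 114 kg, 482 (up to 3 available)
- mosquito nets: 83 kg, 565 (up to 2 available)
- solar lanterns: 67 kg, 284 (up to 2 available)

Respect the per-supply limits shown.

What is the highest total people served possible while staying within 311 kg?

2744

By people served per kg: blanket bundles 10.04, tool kits 8.59, school kits 7.06, mosquito nets 6.81 lead.
A density-first pass picks 2×rice sacks + 2×blanket bundles + 3×tool kits — 2695 at 302 kg.
Dropping 2×rice sacks and tool kits frees 66 kg; slotting in 2×school kits (72 kg) lifts the total to 2744 at 308 kg.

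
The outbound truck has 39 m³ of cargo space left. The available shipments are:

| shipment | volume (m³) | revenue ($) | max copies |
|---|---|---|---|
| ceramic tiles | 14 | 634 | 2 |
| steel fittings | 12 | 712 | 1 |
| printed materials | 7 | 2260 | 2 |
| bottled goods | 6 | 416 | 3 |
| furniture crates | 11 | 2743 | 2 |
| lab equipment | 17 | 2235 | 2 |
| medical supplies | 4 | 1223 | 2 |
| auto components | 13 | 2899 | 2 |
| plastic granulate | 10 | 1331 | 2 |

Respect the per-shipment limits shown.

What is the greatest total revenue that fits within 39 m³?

10348

Density check — printed materials 322.86, medical supplies 305.75, furniture crates 249.36 are the best per m³.
Greedy by ratio would take 2×printed materials + bottled goods + furniture crates + 2×medical supplies: 39 m³ used, total 10125.
Replace printed materials and bottled goods with auto components: the trade gains 223 net, giving 10348 at 39 m³.
That's the maximum — no swap from here does better than 10348.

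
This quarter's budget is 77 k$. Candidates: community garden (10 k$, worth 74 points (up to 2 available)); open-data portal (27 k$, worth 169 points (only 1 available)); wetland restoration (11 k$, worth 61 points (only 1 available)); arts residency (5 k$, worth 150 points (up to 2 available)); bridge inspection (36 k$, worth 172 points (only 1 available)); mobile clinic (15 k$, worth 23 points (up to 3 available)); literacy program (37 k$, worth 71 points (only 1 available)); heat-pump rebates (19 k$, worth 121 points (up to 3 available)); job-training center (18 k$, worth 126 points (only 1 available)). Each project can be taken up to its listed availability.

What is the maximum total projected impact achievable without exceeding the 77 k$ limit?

Taking the top-ratio projects first gives 2×community garden + 2×arts residency + heat-pump rebates + job-training center for 695 (67 k$).
The 19 k$ tied up in heat-pump rebates is better spent on open-data portal — total rises to 743 (75 k$).
Nothing else within 77 k$ beats 743.

743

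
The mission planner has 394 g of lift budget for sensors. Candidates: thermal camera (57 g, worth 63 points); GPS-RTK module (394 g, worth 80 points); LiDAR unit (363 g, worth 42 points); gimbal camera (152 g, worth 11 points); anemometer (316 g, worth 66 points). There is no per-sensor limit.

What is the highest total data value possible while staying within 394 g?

378

Taking 6×thermal camera: 342 g used, 378 in data value.
Every other selection either busts 394 g or fails to beat 378.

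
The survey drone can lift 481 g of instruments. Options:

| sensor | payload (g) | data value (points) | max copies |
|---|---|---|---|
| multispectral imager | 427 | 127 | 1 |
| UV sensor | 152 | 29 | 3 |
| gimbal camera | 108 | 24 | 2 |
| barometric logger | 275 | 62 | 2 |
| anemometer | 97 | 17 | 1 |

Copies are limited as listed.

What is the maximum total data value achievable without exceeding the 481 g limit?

127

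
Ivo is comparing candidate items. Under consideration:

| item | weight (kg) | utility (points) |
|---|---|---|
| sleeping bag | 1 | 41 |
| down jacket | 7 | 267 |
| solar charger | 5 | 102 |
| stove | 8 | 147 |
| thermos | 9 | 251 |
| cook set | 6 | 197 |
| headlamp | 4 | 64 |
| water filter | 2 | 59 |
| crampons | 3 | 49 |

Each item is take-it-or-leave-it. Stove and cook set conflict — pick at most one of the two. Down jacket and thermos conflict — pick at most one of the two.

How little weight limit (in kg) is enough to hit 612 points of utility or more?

Minimise kg subject to total utility ≥ 612.
Taking sleeping bag + down jacket + cook set + water filter + crampons gives 613 (≥ 612) for 19 kg.
Any bundle with less than 19 kg falls short of 612.

19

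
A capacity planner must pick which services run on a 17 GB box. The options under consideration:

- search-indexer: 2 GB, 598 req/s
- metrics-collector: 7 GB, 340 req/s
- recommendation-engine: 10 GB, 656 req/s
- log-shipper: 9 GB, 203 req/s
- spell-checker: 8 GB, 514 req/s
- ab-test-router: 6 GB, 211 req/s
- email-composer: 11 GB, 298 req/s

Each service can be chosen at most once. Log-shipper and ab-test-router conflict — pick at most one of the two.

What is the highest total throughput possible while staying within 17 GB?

Greedy by ratio would take search-indexer + recommendation-engine: 12 GB used, total 1254.
The 10 GB tied up in recommendation-engine is better spent on metrics-collector + spell-checker — total rises to 1452 (17 GB).
Nothing else feasible within 17 GB beats 1452.

1452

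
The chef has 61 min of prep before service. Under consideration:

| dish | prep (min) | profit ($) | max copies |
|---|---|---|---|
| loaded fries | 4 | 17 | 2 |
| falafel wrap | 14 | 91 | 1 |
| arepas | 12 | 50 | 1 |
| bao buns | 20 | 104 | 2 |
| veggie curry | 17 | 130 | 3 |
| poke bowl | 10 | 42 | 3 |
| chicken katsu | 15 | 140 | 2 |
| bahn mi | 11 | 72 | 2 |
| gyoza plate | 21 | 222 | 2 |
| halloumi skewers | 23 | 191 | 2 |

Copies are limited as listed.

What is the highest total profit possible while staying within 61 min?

601

By profit per min: gyoza plate 10.57, chicken katsu 9.33, halloumi skewers 8.30 lead.
Taking loaded fries + chicken katsu + 2×gyoza plate: 61 min used, 601 in profit.
That's the maximum — no swap from here does better than 601.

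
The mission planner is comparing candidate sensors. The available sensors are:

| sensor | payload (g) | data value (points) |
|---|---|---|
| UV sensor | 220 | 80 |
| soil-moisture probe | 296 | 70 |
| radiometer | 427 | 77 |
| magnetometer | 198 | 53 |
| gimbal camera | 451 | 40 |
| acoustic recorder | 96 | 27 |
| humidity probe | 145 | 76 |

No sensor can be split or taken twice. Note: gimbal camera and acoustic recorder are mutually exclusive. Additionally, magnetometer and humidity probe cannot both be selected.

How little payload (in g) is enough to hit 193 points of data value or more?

Minimise g subject to total data value ≥ 193.
UV sensor + soil-moisture probe + humidity probe reaches 226 using 661 g.
Any bundle with less than 661 g falls short of 193.

661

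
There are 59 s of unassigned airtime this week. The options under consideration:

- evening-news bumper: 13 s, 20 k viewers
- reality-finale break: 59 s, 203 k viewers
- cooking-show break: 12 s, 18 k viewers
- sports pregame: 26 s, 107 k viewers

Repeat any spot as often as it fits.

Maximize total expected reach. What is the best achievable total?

214

Best packing: 2×sports pregame — 52 s, 214 total.
Every other selection either busts 59 s or fails to beat 214.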